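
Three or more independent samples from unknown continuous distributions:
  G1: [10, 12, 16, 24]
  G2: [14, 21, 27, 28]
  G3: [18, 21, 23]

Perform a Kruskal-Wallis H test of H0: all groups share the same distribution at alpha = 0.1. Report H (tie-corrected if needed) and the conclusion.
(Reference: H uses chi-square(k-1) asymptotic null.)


Step 1: Combine all N = 11 observations and assign midranks.
sorted (value, group, rank): (10,G1,1), (12,G1,2), (14,G2,3), (16,G1,4), (18,G3,5), (21,G2,6.5), (21,G3,6.5), (23,G3,8), (24,G1,9), (27,G2,10), (28,G2,11)
Step 2: Sum ranks within each group.
R_1 = 16 (n_1 = 4)
R_2 = 30.5 (n_2 = 4)
R_3 = 19.5 (n_3 = 3)
Step 3: H = 12/(N(N+1)) * sum(R_i^2/n_i) - 3(N+1)
     = 12/(11*12) * (16^2/4 + 30.5^2/4 + 19.5^2/3) - 3*12
     = 0.090909 * 423.312 - 36
     = 2.482955.
Step 4: Ties present; correction factor C = 1 - 6/(11^3 - 11) = 0.995455. Corrected H = 2.482955 / 0.995455 = 2.494292.
Step 5: Under H0, H ~ chi^2(2); p-value = 0.287324.
Step 6: alpha = 0.1. fail to reject H0.

H = 2.4943, df = 2, p = 0.287324, fail to reject H0.


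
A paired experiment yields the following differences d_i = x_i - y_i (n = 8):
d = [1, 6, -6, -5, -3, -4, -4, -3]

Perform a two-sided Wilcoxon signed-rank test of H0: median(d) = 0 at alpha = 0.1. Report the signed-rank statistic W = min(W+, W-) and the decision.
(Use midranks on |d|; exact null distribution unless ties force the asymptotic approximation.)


Step 1: Drop any zero differences (none here) and take |d_i|.
|d| = [1, 6, 6, 5, 3, 4, 4, 3]
Step 2: Midrank |d_i| (ties get averaged ranks).
ranks: |1|->1, |6|->7.5, |6|->7.5, |5|->6, |3|->2.5, |4|->4.5, |4|->4.5, |3|->2.5
Step 3: Attach original signs; sum ranks with positive sign and with negative sign.
W+ = 1 + 7.5 = 8.5
W- = 7.5 + 6 + 2.5 + 4.5 + 4.5 + 2.5 = 27.5
(Check: W+ + W- = 36 should equal n(n+1)/2 = 36.)
Step 4: Test statistic W = min(W+, W-) = 8.5.
Step 5: Ties in |d|, so use the tie-corrected normal approximation.
        E[W] = n(n+1)/4 = 8*9/4 = 18.
        Tie groups: |d|=3 (t=2), |d|=4 (t=2), |d|=6 (t=2); sum(t^3 - t) = 18.
        Var[W] = n(n+1)(2n+1)/24 - sum(t^3-t)/48 = 1224/24 - 18/48 = 50.625.
        z = (W - E[W]) / sqrt(Var[W]) = (8.5 - 18) / 7.1151 = -1.3352.
        Two-sided p = 2*Phi(z) = 0.181816.
Step 6: alpha = 0.1. fail to reject H0.

W+ = 8.5, W- = 27.5, W = min = 8.5, p = 0.181816, fail to reject H0.


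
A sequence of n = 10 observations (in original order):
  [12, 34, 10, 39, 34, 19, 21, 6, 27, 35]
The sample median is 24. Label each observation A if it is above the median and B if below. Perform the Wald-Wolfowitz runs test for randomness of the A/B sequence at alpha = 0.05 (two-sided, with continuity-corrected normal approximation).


Step 1: Compute median = 24; label A = above, B = below.
Labels in order: BABAABBBAA  (n_A = 5, n_B = 5)
Step 2: Count runs R = 6.
Step 3: Under H0 (random ordering), E[R] = 2*n_A*n_B/(n_A+n_B) + 1 = 2*5*5/10 + 1 = 6.0000.
        Var[R] = 2*n_A*n_B*(2*n_A*n_B - n_A - n_B) / ((n_A+n_B)^2 * (n_A+n_B-1)) = 2000/900 = 2.2222.
        SD[R] = 1.4907.
Step 4: R = E[R], so z = 0 with no continuity correction.
Step 5: Two-sided p-value via normal approximation = 2*(1 - Phi(|z|)) = 1.000000.
Step 6: alpha = 0.05. fail to reject H0.

R = 6, z = 0.0000, p = 1.000000, fail to reject H0.


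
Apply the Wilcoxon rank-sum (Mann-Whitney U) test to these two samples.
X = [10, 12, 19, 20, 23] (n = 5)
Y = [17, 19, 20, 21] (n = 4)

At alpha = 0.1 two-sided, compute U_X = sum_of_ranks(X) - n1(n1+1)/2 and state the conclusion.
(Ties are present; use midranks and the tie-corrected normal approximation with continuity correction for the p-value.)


Step 1: Combine and sort all 9 observations; assign midranks.
sorted (value, group): (10,X), (12,X), (17,Y), (19,X), (19,Y), (20,X), (20,Y), (21,Y), (23,X)
ranks: 10->1, 12->2, 17->3, 19->4.5, 19->4.5, 20->6.5, 20->6.5, 21->8, 23->9
Step 2: Rank sum for X: R1 = 1 + 2 + 4.5 + 6.5 + 9 = 23.
Step 3: U_X = R1 - n1(n1+1)/2 = 23 - 5*6/2 = 23 - 15 = 8.
       U_Y = n1*n2 - U_X = 20 - 8 = 12.
Step 4: Ties are present, so use the tie-corrected normal approximation (with continuity correction) for the p-value.
Step 5: p-value = 0.710992; compare to alpha = 0.1. fail to reject H0.

U_X = 8, p = 0.710992, fail to reject H0 at alpha = 0.1.


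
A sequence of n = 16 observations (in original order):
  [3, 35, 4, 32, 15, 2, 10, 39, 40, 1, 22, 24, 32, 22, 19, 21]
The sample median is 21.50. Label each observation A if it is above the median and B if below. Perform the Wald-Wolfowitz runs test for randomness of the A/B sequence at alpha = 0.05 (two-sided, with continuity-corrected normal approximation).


Step 1: Compute median = 21.50; label A = above, B = below.
Labels in order: BABABBBAABAAAABB  (n_A = 8, n_B = 8)
Step 2: Count runs R = 9.
Step 3: Under H0 (random ordering), E[R] = 2*n_A*n_B/(n_A+n_B) + 1 = 2*8*8/16 + 1 = 9.0000.
        Var[R] = 2*n_A*n_B*(2*n_A*n_B - n_A - n_B) / ((n_A+n_B)^2 * (n_A+n_B-1)) = 14336/3840 = 3.7333.
        SD[R] = 1.9322.
Step 4: R = E[R], so z = 0 with no continuity correction.
Step 5: Two-sided p-value via normal approximation = 2*(1 - Phi(|z|)) = 1.000000.
Step 6: alpha = 0.05. fail to reject H0.

R = 9, z = 0.0000, p = 1.000000, fail to reject H0.


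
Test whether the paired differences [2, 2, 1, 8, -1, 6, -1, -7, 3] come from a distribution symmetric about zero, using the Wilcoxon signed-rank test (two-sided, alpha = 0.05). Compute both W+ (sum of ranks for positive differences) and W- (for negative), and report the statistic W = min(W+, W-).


Step 1: Drop any zero differences (none here) and take |d_i|.
|d| = [2, 2, 1, 8, 1, 6, 1, 7, 3]
Step 2: Midrank |d_i| (ties get averaged ranks).
ranks: |2|->4.5, |2|->4.5, |1|->2, |8|->9, |1|->2, |6|->7, |1|->2, |7|->8, |3|->6
Step 3: Attach original signs; sum ranks with positive sign and with negative sign.
W+ = 4.5 + 4.5 + 2 + 9 + 7 + 6 = 33
W- = 2 + 2 + 8 = 12
(Check: W+ + W- = 45 should equal n(n+1)/2 = 45.)
Step 4: Test statistic W = min(W+, W-) = 12.
Step 5: Ties in |d|, so use the tie-corrected normal approximation.
        E[W] = n(n+1)/4 = 9*10/4 = 22.5.
        Tie groups: |d|=1 (t=3), |d|=2 (t=2); sum(t^3 - t) = 30.
        Var[W] = n(n+1)(2n+1)/24 - sum(t^3-t)/48 = 1710/24 - 30/48 = 70.625.
        z = (W - E[W]) / sqrt(Var[W]) = (12 - 22.5) / 8.4039 = -1.2494.
        Two-sided p = 2*Phi(z) = 0.211510.
Step 6: alpha = 0.05. fail to reject H0.

W+ = 33, W- = 12, W = min = 12, p = 0.211510, fail to reject H0.


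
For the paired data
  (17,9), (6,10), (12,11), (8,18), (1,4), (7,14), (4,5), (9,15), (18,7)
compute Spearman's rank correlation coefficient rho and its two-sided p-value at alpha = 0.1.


Step 1: Rank x and y separately (midranks; no ties here).
rank(x): 17->8, 6->3, 12->7, 8->5, 1->1, 7->4, 4->2, 9->6, 18->9
rank(y): 9->4, 10->5, 11->6, 18->9, 4->1, 14->7, 5->2, 15->8, 7->3
Step 2: d_i = R_x(i) - R_y(i); compute d_i^2.
  (8-4)^2=16, (3-5)^2=4, (7-6)^2=1, (5-9)^2=16, (1-1)^2=0, (4-7)^2=9, (2-2)^2=0, (6-8)^2=4, (9-3)^2=36
sum(d^2) = 86.
Step 3: rho = 1 - 6*86 / (9*(9^2 - 1)) = 1 - 516/720 = 0.283333.
Step 4: Under H0, t = rho * sqrt((n-2)/(1-rho^2)) = 0.7817 ~ t(7).
Step 5: Two-sided p-value from the t-distribution with 7 df = 0.460030.
Step 6: alpha = 0.1. fail to reject H0.

rho = 0.2833, p = 0.460030, fail to reject H0 at alpha = 0.1.


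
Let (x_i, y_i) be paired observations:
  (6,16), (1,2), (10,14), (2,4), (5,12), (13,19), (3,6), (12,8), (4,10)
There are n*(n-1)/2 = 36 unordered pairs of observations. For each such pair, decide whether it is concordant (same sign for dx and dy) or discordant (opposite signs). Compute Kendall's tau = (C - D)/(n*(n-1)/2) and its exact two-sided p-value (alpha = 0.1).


Step 1: Enumerate the 36 unordered pairs (i,j) with i<j and classify each by sign(x_j-x_i) * sign(y_j-y_i).
  (1,2):dx=-5,dy=-14->C; (1,3):dx=+4,dy=-2->D; (1,4):dx=-4,dy=-12->C; (1,5):dx=-1,dy=-4->C
  (1,6):dx=+7,dy=+3->C; (1,7):dx=-3,dy=-10->C; (1,8):dx=+6,dy=-8->D; (1,9):dx=-2,dy=-6->C
  (2,3):dx=+9,dy=+12->C; (2,4):dx=+1,dy=+2->C; (2,5):dx=+4,dy=+10->C; (2,6):dx=+12,dy=+17->C
  (2,7):dx=+2,dy=+4->C; (2,8):dx=+11,dy=+6->C; (2,9):dx=+3,dy=+8->C; (3,4):dx=-8,dy=-10->C
  (3,5):dx=-5,dy=-2->C; (3,6):dx=+3,dy=+5->C; (3,7):dx=-7,dy=-8->C; (3,8):dx=+2,dy=-6->D
  (3,9):dx=-6,dy=-4->C; (4,5):dx=+3,dy=+8->C; (4,6):dx=+11,dy=+15->C; (4,7):dx=+1,dy=+2->C
  (4,8):dx=+10,dy=+4->C; (4,9):dx=+2,dy=+6->C; (5,6):dx=+8,dy=+7->C; (5,7):dx=-2,dy=-6->C
  (5,8):dx=+7,dy=-4->D; (5,9):dx=-1,dy=-2->C; (6,7):dx=-10,dy=-13->C; (6,8):dx=-1,dy=-11->C
  (6,9):dx=-9,dy=-9->C; (7,8):dx=+9,dy=+2->C; (7,9):dx=+1,dy=+4->C; (8,9):dx=-8,dy=+2->D
Step 2: C = 31, D = 5, total pairs = 36.
Step 3: tau = (C - D)/(n(n-1)/2) = (31 - 5)/36 = 0.722222.
Step 4: Exact two-sided p-value (enumerate n! = 362880 permutations of y under H0): p = 0.005886.
Step 5: alpha = 0.1. reject H0.

tau_b = 0.7222 (C=31, D=5), p = 0.005886, reject H0.


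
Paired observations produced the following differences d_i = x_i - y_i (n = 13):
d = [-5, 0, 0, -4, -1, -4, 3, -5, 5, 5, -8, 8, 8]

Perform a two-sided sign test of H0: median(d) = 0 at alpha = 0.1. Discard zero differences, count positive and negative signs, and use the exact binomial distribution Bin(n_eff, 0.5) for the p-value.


Step 1: Discard zero differences. Original n = 13; n_eff = number of nonzero differences = 11.
Nonzero differences (with sign): -5, -4, -1, -4, +3, -5, +5, +5, -8, +8, +8
Step 2: Count signs: positive = 5, negative = 6.
Step 3: Under H0: P(positive) = 0.5, so the number of positives S ~ Bin(11, 0.5).
Step 4: Two-sided exact p-value = sum of Bin(11,0.5) probabilities at or below the observed probability = 1.000000.
Step 5: alpha = 0.1. fail to reject H0.

n_eff = 11, pos = 5, neg = 6, p = 1.000000, fail to reject H0.


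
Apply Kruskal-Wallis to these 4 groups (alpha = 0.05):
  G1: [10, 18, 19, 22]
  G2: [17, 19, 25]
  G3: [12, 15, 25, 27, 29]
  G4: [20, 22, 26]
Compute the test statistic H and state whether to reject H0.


Step 1: Combine all N = 15 observations and assign midranks.
sorted (value, group, rank): (10,G1,1), (12,G3,2), (15,G3,3), (17,G2,4), (18,G1,5), (19,G1,6.5), (19,G2,6.5), (20,G4,8), (22,G1,9.5), (22,G4,9.5), (25,G2,11.5), (25,G3,11.5), (26,G4,13), (27,G3,14), (29,G3,15)
Step 2: Sum ranks within each group.
R_1 = 22 (n_1 = 4)
R_2 = 22 (n_2 = 3)
R_3 = 45.5 (n_3 = 5)
R_4 = 30.5 (n_4 = 3)
Step 3: H = 12/(N(N+1)) * sum(R_i^2/n_i) - 3(N+1)
     = 12/(15*16) * (22^2/4 + 22^2/3 + 45.5^2/5 + 30.5^2/3) - 3*16
     = 0.050000 * 1006.47 - 48
     = 2.323333.
Step 4: Ties present; correction factor C = 1 - 18/(15^3 - 15) = 0.994643. Corrected H = 2.323333 / 0.994643 = 2.335847.
Step 5: Under H0, H ~ chi^2(3); p-value = 0.505688.
Step 6: alpha = 0.05. fail to reject H0.

H = 2.3358, df = 3, p = 0.505688, fail to reject H0.


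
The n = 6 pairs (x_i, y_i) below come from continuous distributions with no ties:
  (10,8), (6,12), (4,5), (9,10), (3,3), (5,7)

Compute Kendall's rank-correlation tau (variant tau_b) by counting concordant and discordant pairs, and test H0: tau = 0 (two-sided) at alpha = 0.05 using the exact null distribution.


Step 1: Enumerate the 15 unordered pairs (i,j) with i<j and classify each by sign(x_j-x_i) * sign(y_j-y_i).
  (1,2):dx=-4,dy=+4->D; (1,3):dx=-6,dy=-3->C; (1,4):dx=-1,dy=+2->D; (1,5):dx=-7,dy=-5->C
  (1,6):dx=-5,dy=-1->C; (2,3):dx=-2,dy=-7->C; (2,4):dx=+3,dy=-2->D; (2,5):dx=-3,dy=-9->C
  (2,6):dx=-1,dy=-5->C; (3,4):dx=+5,dy=+5->C; (3,5):dx=-1,dy=-2->C; (3,6):dx=+1,dy=+2->C
  (4,5):dx=-6,dy=-7->C; (4,6):dx=-4,dy=-3->C; (5,6):dx=+2,dy=+4->C
Step 2: C = 12, D = 3, total pairs = 15.
Step 3: tau = (C - D)/(n(n-1)/2) = (12 - 3)/15 = 0.600000.
Step 4: Exact two-sided p-value (enumerate n! = 720 permutations of y under H0): p = 0.136111.
Step 5: alpha = 0.05. fail to reject H0.

tau_b = 0.6000 (C=12, D=3), p = 0.136111, fail to reject H0.


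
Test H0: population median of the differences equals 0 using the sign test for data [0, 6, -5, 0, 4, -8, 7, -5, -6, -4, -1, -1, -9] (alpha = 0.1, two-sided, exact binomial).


Step 1: Discard zero differences. Original n = 13; n_eff = number of nonzero differences = 11.
Nonzero differences (with sign): +6, -5, +4, -8, +7, -5, -6, -4, -1, -1, -9
Step 2: Count signs: positive = 3, negative = 8.
Step 3: Under H0: P(positive) = 0.5, so the number of positives S ~ Bin(11, 0.5).
Step 4: Two-sided exact p-value = sum of Bin(11,0.5) probabilities at or below the observed probability = 0.226562.
Step 5: alpha = 0.1. fail to reject H0.

n_eff = 11, pos = 3, neg = 8, p = 0.226562, fail to reject H0.


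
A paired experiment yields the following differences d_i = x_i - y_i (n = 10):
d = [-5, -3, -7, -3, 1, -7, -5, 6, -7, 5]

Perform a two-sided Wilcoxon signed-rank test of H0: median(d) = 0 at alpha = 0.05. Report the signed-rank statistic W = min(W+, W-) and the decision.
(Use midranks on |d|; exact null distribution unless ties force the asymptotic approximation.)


Step 1: Drop any zero differences (none here) and take |d_i|.
|d| = [5, 3, 7, 3, 1, 7, 5, 6, 7, 5]
Step 2: Midrank |d_i| (ties get averaged ranks).
ranks: |5|->5, |3|->2.5, |7|->9, |3|->2.5, |1|->1, |7|->9, |5|->5, |6|->7, |7|->9, |5|->5
Step 3: Attach original signs; sum ranks with positive sign and with negative sign.
W+ = 1 + 7 + 5 = 13
W- = 5 + 2.5 + 9 + 2.5 + 9 + 5 + 9 = 42
(Check: W+ + W- = 55 should equal n(n+1)/2 = 55.)
Step 4: Test statistic W = min(W+, W-) = 13.
Step 5: Ties in |d|, so use the tie-corrected normal approximation.
        E[W] = n(n+1)/4 = 10*11/4 = 27.5.
        Tie groups: |d|=3 (t=2), |d|=5 (t=3), |d|=7 (t=3); sum(t^3 - t) = 54.
        Var[W] = n(n+1)(2n+1)/24 - sum(t^3-t)/48 = 2310/24 - 54/48 = 95.125.
        z = (W - E[W]) / sqrt(Var[W]) = (13 - 27.5) / 9.7532 = -1.4867.
        Two-sided p = 2*Phi(z) = 0.137096.
Step 6: alpha = 0.05. fail to reject H0.

W+ = 13, W- = 42, W = min = 13, p = 0.137096, fail to reject H0.


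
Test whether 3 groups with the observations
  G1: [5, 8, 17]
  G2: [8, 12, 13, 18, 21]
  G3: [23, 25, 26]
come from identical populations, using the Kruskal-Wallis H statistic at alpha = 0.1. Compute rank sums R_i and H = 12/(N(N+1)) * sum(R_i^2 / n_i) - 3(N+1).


Step 1: Combine all N = 11 observations and assign midranks.
sorted (value, group, rank): (5,G1,1), (8,G1,2.5), (8,G2,2.5), (12,G2,4), (13,G2,5), (17,G1,6), (18,G2,7), (21,G2,8), (23,G3,9), (25,G3,10), (26,G3,11)
Step 2: Sum ranks within each group.
R_1 = 9.5 (n_1 = 3)
R_2 = 26.5 (n_2 = 5)
R_3 = 30 (n_3 = 3)
Step 3: H = 12/(N(N+1)) * sum(R_i^2/n_i) - 3(N+1)
     = 12/(11*12) * (9.5^2/3 + 26.5^2/5 + 30^2/3) - 3*12
     = 0.090909 * 470.533 - 36
     = 6.775758.
Step 4: Ties present; correction factor C = 1 - 6/(11^3 - 11) = 0.995455. Corrected H = 6.775758 / 0.995455 = 6.806697.
Step 5: Under H0, H ~ chi^2(2); p-value = 0.033262.
Step 6: alpha = 0.1. reject H0.

H = 6.8067, df = 2, p = 0.033262, reject H0.


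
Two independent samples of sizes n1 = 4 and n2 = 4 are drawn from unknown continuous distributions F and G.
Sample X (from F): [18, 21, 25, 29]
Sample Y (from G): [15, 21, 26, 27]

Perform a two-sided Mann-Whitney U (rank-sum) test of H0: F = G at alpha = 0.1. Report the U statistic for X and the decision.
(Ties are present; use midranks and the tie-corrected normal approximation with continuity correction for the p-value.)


Step 1: Combine and sort all 8 observations; assign midranks.
sorted (value, group): (15,Y), (18,X), (21,X), (21,Y), (25,X), (26,Y), (27,Y), (29,X)
ranks: 15->1, 18->2, 21->3.5, 21->3.5, 25->5, 26->6, 27->7, 29->8
Step 2: Rank sum for X: R1 = 2 + 3.5 + 5 + 8 = 18.5.
Step 3: U_X = R1 - n1(n1+1)/2 = 18.5 - 4*5/2 = 18.5 - 10 = 8.5.
       U_Y = n1*n2 - U_X = 16 - 8.5 = 7.5.
Step 4: Ties are present, so use the tie-corrected normal approximation (with continuity correction) for the p-value.
Step 5: p-value = 1.000000; compare to alpha = 0.1. fail to reject H0.

U_X = 8.5, p = 1.000000, fail to reject H0 at alpha = 0.1.


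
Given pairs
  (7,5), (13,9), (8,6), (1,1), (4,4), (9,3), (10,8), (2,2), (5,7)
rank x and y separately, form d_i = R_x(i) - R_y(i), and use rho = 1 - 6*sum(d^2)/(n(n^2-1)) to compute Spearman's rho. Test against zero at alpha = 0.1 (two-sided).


Step 1: Rank x and y separately (midranks; no ties here).
rank(x): 7->5, 13->9, 8->6, 1->1, 4->3, 9->7, 10->8, 2->2, 5->4
rank(y): 5->5, 9->9, 6->6, 1->1, 4->4, 3->3, 8->8, 2->2, 7->7
Step 2: d_i = R_x(i) - R_y(i); compute d_i^2.
  (5-5)^2=0, (9-9)^2=0, (6-6)^2=0, (1-1)^2=0, (3-4)^2=1, (7-3)^2=16, (8-8)^2=0, (2-2)^2=0, (4-7)^2=9
sum(d^2) = 26.
Step 3: rho = 1 - 6*26 / (9*(9^2 - 1)) = 1 - 156/720 = 0.783333.
Step 4: Under H0, t = rho * sqrt((n-2)/(1-rho^2)) = 3.3341 ~ t(7).
Step 5: Two-sided p-value from the t-distribution with 7 df = 0.012520.
Step 6: alpha = 0.1. reject H0.

rho = 0.7833, p = 0.012520, reject H0 at alpha = 0.1.


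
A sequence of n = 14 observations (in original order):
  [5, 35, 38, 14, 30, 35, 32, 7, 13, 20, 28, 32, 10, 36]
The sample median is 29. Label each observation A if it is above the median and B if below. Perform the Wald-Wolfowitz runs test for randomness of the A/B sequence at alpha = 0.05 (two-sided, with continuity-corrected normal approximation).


Step 1: Compute median = 29; label A = above, B = below.
Labels in order: BAABAAABBBBABA  (n_A = 7, n_B = 7)
Step 2: Count runs R = 8.
Step 3: Under H0 (random ordering), E[R] = 2*n_A*n_B/(n_A+n_B) + 1 = 2*7*7/14 + 1 = 8.0000.
        Var[R] = 2*n_A*n_B*(2*n_A*n_B - n_A - n_B) / ((n_A+n_B)^2 * (n_A+n_B-1)) = 8232/2548 = 3.2308.
        SD[R] = 1.7974.
Step 4: R = E[R], so z = 0 with no continuity correction.
Step 5: Two-sided p-value via normal approximation = 2*(1 - Phi(|z|)) = 1.000000.
Step 6: alpha = 0.05. fail to reject H0.

R = 8, z = 0.0000, p = 1.000000, fail to reject H0.


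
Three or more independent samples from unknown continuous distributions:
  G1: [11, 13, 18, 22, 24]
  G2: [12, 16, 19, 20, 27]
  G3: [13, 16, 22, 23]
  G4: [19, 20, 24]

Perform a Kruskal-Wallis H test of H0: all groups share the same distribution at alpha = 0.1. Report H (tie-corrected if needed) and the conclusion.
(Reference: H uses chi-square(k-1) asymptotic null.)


Step 1: Combine all N = 17 observations and assign midranks.
sorted (value, group, rank): (11,G1,1), (12,G2,2), (13,G1,3.5), (13,G3,3.5), (16,G2,5.5), (16,G3,5.5), (18,G1,7), (19,G2,8.5), (19,G4,8.5), (20,G2,10.5), (20,G4,10.5), (22,G1,12.5), (22,G3,12.5), (23,G3,14), (24,G1,15.5), (24,G4,15.5), (27,G2,17)
Step 2: Sum ranks within each group.
R_1 = 39.5 (n_1 = 5)
R_2 = 43.5 (n_2 = 5)
R_3 = 35.5 (n_3 = 4)
R_4 = 34.5 (n_4 = 3)
Step 3: H = 12/(N(N+1)) * sum(R_i^2/n_i) - 3(N+1)
     = 12/(17*18) * (39.5^2/5 + 43.5^2/5 + 35.5^2/4 + 34.5^2/3) - 3*18
     = 0.039216 * 1402.31 - 54
     = 0.992647.
Step 4: Ties present; correction factor C = 1 - 36/(17^3 - 17) = 0.992647. Corrected H = 0.992647 / 0.992647 = 1.000000.
Step 5: Under H0, H ~ chi^2(3); p-value = 0.801252.
Step 6: alpha = 0.1. fail to reject H0.

H = 1.0000, df = 3, p = 0.801252, fail to reject H0.


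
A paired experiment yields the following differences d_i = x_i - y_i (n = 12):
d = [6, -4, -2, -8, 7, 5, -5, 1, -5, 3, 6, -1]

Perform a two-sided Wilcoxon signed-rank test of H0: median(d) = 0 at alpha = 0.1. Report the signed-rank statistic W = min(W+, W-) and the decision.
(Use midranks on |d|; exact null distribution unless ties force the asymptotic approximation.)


Step 1: Drop any zero differences (none here) and take |d_i|.
|d| = [6, 4, 2, 8, 7, 5, 5, 1, 5, 3, 6, 1]
Step 2: Midrank |d_i| (ties get averaged ranks).
ranks: |6|->9.5, |4|->5, |2|->3, |8|->12, |7|->11, |5|->7, |5|->7, |1|->1.5, |5|->7, |3|->4, |6|->9.5, |1|->1.5
Step 3: Attach original signs; sum ranks with positive sign and with negative sign.
W+ = 9.5 + 11 + 7 + 1.5 + 4 + 9.5 = 42.5
W- = 5 + 3 + 12 + 7 + 7 + 1.5 = 35.5
(Check: W+ + W- = 78 should equal n(n+1)/2 = 78.)
Step 4: Test statistic W = min(W+, W-) = 35.5.
Step 5: Ties in |d|, so use the tie-corrected normal approximation.
        E[W] = n(n+1)/4 = 12*13/4 = 39.
        Tie groups: |d|=1 (t=2), |d|=5 (t=3), |d|=6 (t=2); sum(t^3 - t) = 36.
        Var[W] = n(n+1)(2n+1)/24 - sum(t^3-t)/48 = 3900/24 - 36/48 = 161.75.
        z = (W - E[W]) / sqrt(Var[W]) = (35.5 - 39) / 12.7181 = -0.2752.
        Two-sided p = 2*Phi(z) = 0.783164.
Step 6: alpha = 0.1. fail to reject H0.

W+ = 42.5, W- = 35.5, W = min = 35.5, p = 0.783164, fail to reject H0.


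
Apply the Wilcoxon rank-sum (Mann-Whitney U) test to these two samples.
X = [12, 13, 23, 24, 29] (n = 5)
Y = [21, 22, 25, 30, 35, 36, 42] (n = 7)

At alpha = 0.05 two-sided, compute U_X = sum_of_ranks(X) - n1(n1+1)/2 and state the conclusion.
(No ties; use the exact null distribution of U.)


Step 1: Combine and sort all 12 observations; assign midranks.
sorted (value, group): (12,X), (13,X), (21,Y), (22,Y), (23,X), (24,X), (25,Y), (29,X), (30,Y), (35,Y), (36,Y), (42,Y)
ranks: 12->1, 13->2, 21->3, 22->4, 23->5, 24->6, 25->7, 29->8, 30->9, 35->10, 36->11, 42->12
Step 2: Rank sum for X: R1 = 1 + 2 + 5 + 6 + 8 = 22.
Step 3: U_X = R1 - n1(n1+1)/2 = 22 - 5*6/2 = 22 - 15 = 7.
       U_Y = n1*n2 - U_X = 35 - 7 = 28.
Step 4: No ties, so the exact null distribution of U (based on enumerating the C(12,5) = 792 equally likely rank assignments) gives the two-sided p-value.
Step 5: p-value = 0.106061; compare to alpha = 0.05. fail to reject H0.

U_X = 7, p = 0.106061, fail to reject H0 at alpha = 0.05.


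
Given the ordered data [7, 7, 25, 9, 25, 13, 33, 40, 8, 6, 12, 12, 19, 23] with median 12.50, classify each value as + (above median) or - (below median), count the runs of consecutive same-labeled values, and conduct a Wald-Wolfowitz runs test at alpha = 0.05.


Step 1: Compute median = 12.50; label A = above, B = below.
Labels in order: BBABAAAABBBBAA  (n_A = 7, n_B = 7)
Step 2: Count runs R = 6.
Step 3: Under H0 (random ordering), E[R] = 2*n_A*n_B/(n_A+n_B) + 1 = 2*7*7/14 + 1 = 8.0000.
        Var[R] = 2*n_A*n_B*(2*n_A*n_B - n_A - n_B) / ((n_A+n_B)^2 * (n_A+n_B-1)) = 8232/2548 = 3.2308.
        SD[R] = 1.7974.
Step 4: Continuity-corrected z = (R + 0.5 - E[R]) / SD[R] = (6 + 0.5 - 8.0000) / 1.7974 = -0.8345.
Step 5: Two-sided p-value via normal approximation = 2*(1 - Phi(|z|)) = 0.403986.
Step 6: alpha = 0.05. fail to reject H0.

R = 6, z = -0.8345, p = 0.403986, fail to reject H0.


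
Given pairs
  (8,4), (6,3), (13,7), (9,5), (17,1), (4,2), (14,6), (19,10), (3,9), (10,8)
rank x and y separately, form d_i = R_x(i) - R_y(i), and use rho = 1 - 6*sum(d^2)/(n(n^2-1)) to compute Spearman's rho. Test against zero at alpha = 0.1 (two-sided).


Step 1: Rank x and y separately (midranks; no ties here).
rank(x): 8->4, 6->3, 13->7, 9->5, 17->9, 4->2, 14->8, 19->10, 3->1, 10->6
rank(y): 4->4, 3->3, 7->7, 5->5, 1->1, 2->2, 6->6, 10->10, 9->9, 8->8
Step 2: d_i = R_x(i) - R_y(i); compute d_i^2.
  (4-4)^2=0, (3-3)^2=0, (7-7)^2=0, (5-5)^2=0, (9-1)^2=64, (2-2)^2=0, (8-6)^2=4, (10-10)^2=0, (1-9)^2=64, (6-8)^2=4
sum(d^2) = 136.
Step 3: rho = 1 - 6*136 / (10*(10^2 - 1)) = 1 - 816/990 = 0.175758.
Step 4: Under H0, t = rho * sqrt((n-2)/(1-rho^2)) = 0.5050 ~ t(8).
Step 5: Two-sided p-value from the t-distribution with 8 df = 0.627188.
Step 6: alpha = 0.1. fail to reject H0.

rho = 0.1758, p = 0.627188, fail to reject H0 at alpha = 0.1.


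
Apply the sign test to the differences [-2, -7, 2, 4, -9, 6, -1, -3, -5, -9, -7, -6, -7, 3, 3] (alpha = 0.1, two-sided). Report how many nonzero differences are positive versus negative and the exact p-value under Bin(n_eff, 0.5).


Step 1: Discard zero differences. Original n = 15; n_eff = number of nonzero differences = 15.
Nonzero differences (with sign): -2, -7, +2, +4, -9, +6, -1, -3, -5, -9, -7, -6, -7, +3, +3
Step 2: Count signs: positive = 5, negative = 10.
Step 3: Under H0: P(positive) = 0.5, so the number of positives S ~ Bin(15, 0.5).
Step 4: Two-sided exact p-value = sum of Bin(15,0.5) probabilities at or below the observed probability = 0.301758.
Step 5: alpha = 0.1. fail to reject H0.

n_eff = 15, pos = 5, neg = 10, p = 0.301758, fail to reject H0.


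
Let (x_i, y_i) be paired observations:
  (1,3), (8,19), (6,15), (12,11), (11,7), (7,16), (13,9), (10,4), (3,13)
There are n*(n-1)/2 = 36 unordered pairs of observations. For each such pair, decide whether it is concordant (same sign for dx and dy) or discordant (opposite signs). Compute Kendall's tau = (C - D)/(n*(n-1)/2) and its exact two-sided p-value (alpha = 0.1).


Step 1: Enumerate the 36 unordered pairs (i,j) with i<j and classify each by sign(x_j-x_i) * sign(y_j-y_i).
  (1,2):dx=+7,dy=+16->C; (1,3):dx=+5,dy=+12->C; (1,4):dx=+11,dy=+8->C; (1,5):dx=+10,dy=+4->C
  (1,6):dx=+6,dy=+13->C; (1,7):dx=+12,dy=+6->C; (1,8):dx=+9,dy=+1->C; (1,9):dx=+2,dy=+10->C
  (2,3):dx=-2,dy=-4->C; (2,4):dx=+4,dy=-8->D; (2,5):dx=+3,dy=-12->D; (2,6):dx=-1,dy=-3->C
  (2,7):dx=+5,dy=-10->D; (2,8):dx=+2,dy=-15->D; (2,9):dx=-5,dy=-6->C; (3,4):dx=+6,dy=-4->D
  (3,5):dx=+5,dy=-8->D; (3,6):dx=+1,dy=+1->C; (3,7):dx=+7,dy=-6->D; (3,8):dx=+4,dy=-11->D
  (3,9):dx=-3,dy=-2->C; (4,5):dx=-1,dy=-4->C; (4,6):dx=-5,dy=+5->D; (4,7):dx=+1,dy=-2->D
  (4,8):dx=-2,dy=-7->C; (4,9):dx=-9,dy=+2->D; (5,6):dx=-4,dy=+9->D; (5,7):dx=+2,dy=+2->C
  (5,8):dx=-1,dy=-3->C; (5,9):dx=-8,dy=+6->D; (6,7):dx=+6,dy=-7->D; (6,8):dx=+3,dy=-12->D
  (6,9):dx=-4,dy=-3->C; (7,8):dx=-3,dy=-5->C; (7,9):dx=-10,dy=+4->D; (8,9):dx=-7,dy=+9->D
Step 2: C = 19, D = 17, total pairs = 36.
Step 3: tau = (C - D)/(n(n-1)/2) = (19 - 17)/36 = 0.055556.
Step 4: Exact two-sided p-value (enumerate n! = 362880 permutations of y under H0): p = 0.919455.
Step 5: alpha = 0.1. fail to reject H0.

tau_b = 0.0556 (C=19, D=17), p = 0.919455, fail to reject H0.


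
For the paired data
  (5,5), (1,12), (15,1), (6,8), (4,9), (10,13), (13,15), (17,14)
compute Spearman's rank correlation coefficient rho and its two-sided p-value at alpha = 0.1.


Step 1: Rank x and y separately (midranks; no ties here).
rank(x): 5->3, 1->1, 15->7, 6->4, 4->2, 10->5, 13->6, 17->8
rank(y): 5->2, 12->5, 1->1, 8->3, 9->4, 13->6, 15->8, 14->7
Step 2: d_i = R_x(i) - R_y(i); compute d_i^2.
  (3-2)^2=1, (1-5)^2=16, (7-1)^2=36, (4-3)^2=1, (2-4)^2=4, (5-6)^2=1, (6-8)^2=4, (8-7)^2=1
sum(d^2) = 64.
Step 3: rho = 1 - 6*64 / (8*(8^2 - 1)) = 1 - 384/504 = 0.238095.
Step 4: Under H0, t = rho * sqrt((n-2)/(1-rho^2)) = 0.6005 ~ t(6).
Step 5: Two-sided p-value from the t-distribution with 6 df = 0.570156.
Step 6: alpha = 0.1. fail to reject H0.

rho = 0.2381, p = 0.570156, fail to reject H0 at alpha = 0.1.


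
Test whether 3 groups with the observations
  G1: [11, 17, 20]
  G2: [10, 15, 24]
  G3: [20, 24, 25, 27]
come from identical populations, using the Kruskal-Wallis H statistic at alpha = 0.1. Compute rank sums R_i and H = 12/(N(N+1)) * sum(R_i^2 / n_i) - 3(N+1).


Step 1: Combine all N = 10 observations and assign midranks.
sorted (value, group, rank): (10,G2,1), (11,G1,2), (15,G2,3), (17,G1,4), (20,G1,5.5), (20,G3,5.5), (24,G2,7.5), (24,G3,7.5), (25,G3,9), (27,G3,10)
Step 2: Sum ranks within each group.
R_1 = 11.5 (n_1 = 3)
R_2 = 11.5 (n_2 = 3)
R_3 = 32 (n_3 = 4)
Step 3: H = 12/(N(N+1)) * sum(R_i^2/n_i) - 3(N+1)
     = 12/(10*11) * (11.5^2/3 + 11.5^2/3 + 32^2/4) - 3*11
     = 0.109091 * 344.167 - 33
     = 4.545455.
Step 4: Ties present; correction factor C = 1 - 12/(10^3 - 10) = 0.987879. Corrected H = 4.545455 / 0.987879 = 4.601227.
Step 5: Under H0, H ~ chi^2(2); p-value = 0.100197.
Step 6: alpha = 0.1. fail to reject H0.

H = 4.6012, df = 2, p = 0.100197, fail to reject H0.


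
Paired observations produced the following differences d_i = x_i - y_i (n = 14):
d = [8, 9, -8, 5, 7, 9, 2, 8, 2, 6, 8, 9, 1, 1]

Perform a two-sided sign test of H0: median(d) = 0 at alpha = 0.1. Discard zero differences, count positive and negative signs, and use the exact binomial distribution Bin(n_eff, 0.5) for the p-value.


Step 1: Discard zero differences. Original n = 14; n_eff = number of nonzero differences = 14.
Nonzero differences (with sign): +8, +9, -8, +5, +7, +9, +2, +8, +2, +6, +8, +9, +1, +1
Step 2: Count signs: positive = 13, negative = 1.
Step 3: Under H0: P(positive) = 0.5, so the number of positives S ~ Bin(14, 0.5).
Step 4: Two-sided exact p-value = sum of Bin(14,0.5) probabilities at or below the observed probability = 0.001831.
Step 5: alpha = 0.1. reject H0.

n_eff = 14, pos = 13, neg = 1, p = 0.001831, reject H0.


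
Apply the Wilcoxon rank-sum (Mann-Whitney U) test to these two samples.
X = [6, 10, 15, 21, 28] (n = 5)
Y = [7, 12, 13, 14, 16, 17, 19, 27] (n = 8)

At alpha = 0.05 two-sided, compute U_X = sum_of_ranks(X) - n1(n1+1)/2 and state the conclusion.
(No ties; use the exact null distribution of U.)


Step 1: Combine and sort all 13 observations; assign midranks.
sorted (value, group): (6,X), (7,Y), (10,X), (12,Y), (13,Y), (14,Y), (15,X), (16,Y), (17,Y), (19,Y), (21,X), (27,Y), (28,X)
ranks: 6->1, 7->2, 10->3, 12->4, 13->5, 14->6, 15->7, 16->8, 17->9, 19->10, 21->11, 27->12, 28->13
Step 2: Rank sum for X: R1 = 1 + 3 + 7 + 11 + 13 = 35.
Step 3: U_X = R1 - n1(n1+1)/2 = 35 - 5*6/2 = 35 - 15 = 20.
       U_Y = n1*n2 - U_X = 40 - 20 = 20.
Step 4: No ties, so the exact null distribution of U (based on enumerating the C(13,5) = 1287 equally likely rank assignments) gives the two-sided p-value.
Step 5: p-value = 1.000000; compare to alpha = 0.05. fail to reject H0.

U_X = 20, p = 1.000000, fail to reject H0 at alpha = 0.05.


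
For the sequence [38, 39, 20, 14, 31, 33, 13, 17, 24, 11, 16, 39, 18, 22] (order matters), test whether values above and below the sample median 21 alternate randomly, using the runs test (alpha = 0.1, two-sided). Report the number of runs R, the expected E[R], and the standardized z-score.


Step 1: Compute median = 21; label A = above, B = below.
Labels in order: AABBAABBABBABA  (n_A = 7, n_B = 7)
Step 2: Count runs R = 9.
Step 3: Under H0 (random ordering), E[R] = 2*n_A*n_B/(n_A+n_B) + 1 = 2*7*7/14 + 1 = 8.0000.
        Var[R] = 2*n_A*n_B*(2*n_A*n_B - n_A - n_B) / ((n_A+n_B)^2 * (n_A+n_B-1)) = 8232/2548 = 3.2308.
        SD[R] = 1.7974.
Step 4: Continuity-corrected z = (R - 0.5 - E[R]) / SD[R] = (9 - 0.5 - 8.0000) / 1.7974 = 0.2782.
Step 5: Two-sided p-value via normal approximation = 2*(1 - Phi(|z|)) = 0.780879.
Step 6: alpha = 0.1. fail to reject H0.

R = 9, z = 0.2782, p = 0.780879, fail to reject H0.


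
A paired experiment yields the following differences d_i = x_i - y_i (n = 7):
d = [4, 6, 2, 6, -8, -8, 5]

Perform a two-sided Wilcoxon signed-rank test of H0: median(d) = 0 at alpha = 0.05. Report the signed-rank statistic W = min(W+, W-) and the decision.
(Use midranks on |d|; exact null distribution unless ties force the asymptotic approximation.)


Step 1: Drop any zero differences (none here) and take |d_i|.
|d| = [4, 6, 2, 6, 8, 8, 5]
Step 2: Midrank |d_i| (ties get averaged ranks).
ranks: |4|->2, |6|->4.5, |2|->1, |6|->4.5, |8|->6.5, |8|->6.5, |5|->3
Step 3: Attach original signs; sum ranks with positive sign and with negative sign.
W+ = 2 + 4.5 + 1 + 4.5 + 3 = 15
W- = 6.5 + 6.5 = 13
(Check: W+ + W- = 28 should equal n(n+1)/2 = 28.)
Step 4: Test statistic W = min(W+, W-) = 13.
Step 5: Ties in |d|, so use the tie-corrected normal approximation.
        E[W] = n(n+1)/4 = 7*8/4 = 14.
        Tie groups: |d|=6 (t=2), |d|=8 (t=2); sum(t^3 - t) = 12.
        Var[W] = n(n+1)(2n+1)/24 - sum(t^3-t)/48 = 840/24 - 12/48 = 34.75.
        z = (W - E[W]) / sqrt(Var[W]) = (13 - 14) / 5.8949 = -0.1696.
        Two-sided p = 2*Phi(z) = 0.865295.
Step 6: alpha = 0.05. fail to reject H0.

W+ = 15, W- = 13, W = min = 13, p = 0.865295, fail to reject H0.


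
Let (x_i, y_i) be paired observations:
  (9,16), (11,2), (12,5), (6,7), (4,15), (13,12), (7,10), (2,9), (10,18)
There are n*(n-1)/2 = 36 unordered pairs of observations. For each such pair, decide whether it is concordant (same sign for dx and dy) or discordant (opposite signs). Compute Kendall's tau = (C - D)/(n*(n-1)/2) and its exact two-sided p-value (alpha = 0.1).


Step 1: Enumerate the 36 unordered pairs (i,j) with i<j and classify each by sign(x_j-x_i) * sign(y_j-y_i).
  (1,2):dx=+2,dy=-14->D; (1,3):dx=+3,dy=-11->D; (1,4):dx=-3,dy=-9->C; (1,5):dx=-5,dy=-1->C
  (1,6):dx=+4,dy=-4->D; (1,7):dx=-2,dy=-6->C; (1,8):dx=-7,dy=-7->C; (1,9):dx=+1,dy=+2->C
  (2,3):dx=+1,dy=+3->C; (2,4):dx=-5,dy=+5->D; (2,5):dx=-7,dy=+13->D; (2,6):dx=+2,dy=+10->C
  (2,7):dx=-4,dy=+8->D; (2,8):dx=-9,dy=+7->D; (2,9):dx=-1,dy=+16->D; (3,4):dx=-6,dy=+2->D
  (3,5):dx=-8,dy=+10->D; (3,6):dx=+1,dy=+7->C; (3,7):dx=-5,dy=+5->D; (3,8):dx=-10,dy=+4->D
  (3,9):dx=-2,dy=+13->D; (4,5):dx=-2,dy=+8->D; (4,6):dx=+7,dy=+5->C; (4,7):dx=+1,dy=+3->C
  (4,8):dx=-4,dy=+2->D; (4,9):dx=+4,dy=+11->C; (5,6):dx=+9,dy=-3->D; (5,7):dx=+3,dy=-5->D
  (5,8):dx=-2,dy=-6->C; (5,9):dx=+6,dy=+3->C; (6,7):dx=-6,dy=-2->C; (6,8):dx=-11,dy=-3->C
  (6,9):dx=-3,dy=+6->D; (7,8):dx=-5,dy=-1->C; (7,9):dx=+3,dy=+8->C; (8,9):dx=+8,dy=+9->C
Step 2: C = 18, D = 18, total pairs = 36.
Step 3: tau = (C - D)/(n(n-1)/2) = (18 - 18)/36 = 0.000000.
Step 4: Exact two-sided p-value (enumerate n! = 362880 permutations of y under H0): p = 1.000000.
Step 5: alpha = 0.1. fail to reject H0.

tau_b = 0.0000 (C=18, D=18), p = 1.000000, fail to reject H0.


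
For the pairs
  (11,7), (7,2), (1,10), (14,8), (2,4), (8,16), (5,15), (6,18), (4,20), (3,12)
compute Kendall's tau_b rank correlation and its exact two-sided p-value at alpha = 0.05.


Step 1: Enumerate the 45 unordered pairs (i,j) with i<j and classify each by sign(x_j-x_i) * sign(y_j-y_i).
  (1,2):dx=-4,dy=-5->C; (1,3):dx=-10,dy=+3->D; (1,4):dx=+3,dy=+1->C; (1,5):dx=-9,dy=-3->C
  (1,6):dx=-3,dy=+9->D; (1,7):dx=-6,dy=+8->D; (1,8):dx=-5,dy=+11->D; (1,9):dx=-7,dy=+13->D
  (1,10):dx=-8,dy=+5->D; (2,3):dx=-6,dy=+8->D; (2,4):dx=+7,dy=+6->C; (2,5):dx=-5,dy=+2->D
  (2,6):dx=+1,dy=+14->C; (2,7):dx=-2,dy=+13->D; (2,8):dx=-1,dy=+16->D; (2,9):dx=-3,dy=+18->D
  (2,10):dx=-4,dy=+10->D; (3,4):dx=+13,dy=-2->D; (3,5):dx=+1,dy=-6->D; (3,6):dx=+7,dy=+6->C
  (3,7):dx=+4,dy=+5->C; (3,8):dx=+5,dy=+8->C; (3,9):dx=+3,dy=+10->C; (3,10):dx=+2,dy=+2->C
  (4,5):dx=-12,dy=-4->C; (4,6):dx=-6,dy=+8->D; (4,7):dx=-9,dy=+7->D; (4,8):dx=-8,dy=+10->D
  (4,9):dx=-10,dy=+12->D; (4,10):dx=-11,dy=+4->D; (5,6):dx=+6,dy=+12->C; (5,7):dx=+3,dy=+11->C
  (5,8):dx=+4,dy=+14->C; (5,9):dx=+2,dy=+16->C; (5,10):dx=+1,dy=+8->C; (6,7):dx=-3,dy=-1->C
  (6,8):dx=-2,dy=+2->D; (6,9):dx=-4,dy=+4->D; (6,10):dx=-5,dy=-4->C; (7,8):dx=+1,dy=+3->C
  (7,9):dx=-1,dy=+5->D; (7,10):dx=-2,dy=-3->C; (8,9):dx=-2,dy=+2->D; (8,10):dx=-3,dy=-6->C
  (9,10):dx=-1,dy=-8->C
Step 2: C = 22, D = 23, total pairs = 45.
Step 3: tau = (C - D)/(n(n-1)/2) = (22 - 23)/45 = -0.022222.
Step 4: Exact two-sided p-value (enumerate n! = 3628800 permutations of y under H0): p = 1.000000.
Step 5: alpha = 0.05. fail to reject H0.

tau_b = -0.0222 (C=22, D=23), p = 1.000000, fail to reject H0.


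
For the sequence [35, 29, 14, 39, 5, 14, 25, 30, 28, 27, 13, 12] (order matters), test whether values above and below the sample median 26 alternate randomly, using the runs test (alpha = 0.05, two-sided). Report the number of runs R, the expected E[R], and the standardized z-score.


Step 1: Compute median = 26; label A = above, B = below.
Labels in order: AABABBBAAABB  (n_A = 6, n_B = 6)
Step 2: Count runs R = 6.
Step 3: Under H0 (random ordering), E[R] = 2*n_A*n_B/(n_A+n_B) + 1 = 2*6*6/12 + 1 = 7.0000.
        Var[R] = 2*n_A*n_B*(2*n_A*n_B - n_A - n_B) / ((n_A+n_B)^2 * (n_A+n_B-1)) = 4320/1584 = 2.7273.
        SD[R] = 1.6514.
Step 4: Continuity-corrected z = (R + 0.5 - E[R]) / SD[R] = (6 + 0.5 - 7.0000) / 1.6514 = -0.3028.
Step 5: Two-sided p-value via normal approximation = 2*(1 - Phi(|z|)) = 0.762069.
Step 6: alpha = 0.05. fail to reject H0.

R = 6, z = -0.3028, p = 0.762069, fail to reject H0.


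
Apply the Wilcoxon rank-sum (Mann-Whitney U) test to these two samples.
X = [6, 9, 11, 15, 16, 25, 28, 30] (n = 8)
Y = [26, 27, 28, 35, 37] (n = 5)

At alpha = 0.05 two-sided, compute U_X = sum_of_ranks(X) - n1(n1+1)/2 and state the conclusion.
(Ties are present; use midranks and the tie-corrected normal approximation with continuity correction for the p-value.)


Step 1: Combine and sort all 13 observations; assign midranks.
sorted (value, group): (6,X), (9,X), (11,X), (15,X), (16,X), (25,X), (26,Y), (27,Y), (28,X), (28,Y), (30,X), (35,Y), (37,Y)
ranks: 6->1, 9->2, 11->3, 15->4, 16->5, 25->6, 26->7, 27->8, 28->9.5, 28->9.5, 30->11, 35->12, 37->13
Step 2: Rank sum for X: R1 = 1 + 2 + 3 + 4 + 5 + 6 + 9.5 + 11 = 41.5.
Step 3: U_X = R1 - n1(n1+1)/2 = 41.5 - 8*9/2 = 41.5 - 36 = 5.5.
       U_Y = n1*n2 - U_X = 40 - 5.5 = 34.5.
Step 4: Ties are present, so use the tie-corrected normal approximation (with continuity correction) for the p-value.
Step 5: p-value = 0.040149; compare to alpha = 0.05. reject H0.

U_X = 5.5, p = 0.040149, reject H0 at alpha = 0.05.


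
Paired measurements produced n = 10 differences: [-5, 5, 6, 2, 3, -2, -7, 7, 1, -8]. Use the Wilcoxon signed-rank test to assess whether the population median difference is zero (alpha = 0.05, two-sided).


Step 1: Drop any zero differences (none here) and take |d_i|.
|d| = [5, 5, 6, 2, 3, 2, 7, 7, 1, 8]
Step 2: Midrank |d_i| (ties get averaged ranks).
ranks: |5|->5.5, |5|->5.5, |6|->7, |2|->2.5, |3|->4, |2|->2.5, |7|->8.5, |7|->8.5, |1|->1, |8|->10
Step 3: Attach original signs; sum ranks with positive sign and with negative sign.
W+ = 5.5 + 7 + 2.5 + 4 + 8.5 + 1 = 28.5
W- = 5.5 + 2.5 + 8.5 + 10 = 26.5
(Check: W+ + W- = 55 should equal n(n+1)/2 = 55.)
Step 4: Test statistic W = min(W+, W-) = 26.5.
Step 5: Ties in |d|, so use the tie-corrected normal approximation.
        E[W] = n(n+1)/4 = 10*11/4 = 27.5.
        Tie groups: |d|=2 (t=2), |d|=5 (t=2), |d|=7 (t=2); sum(t^3 - t) = 18.
        Var[W] = n(n+1)(2n+1)/24 - sum(t^3-t)/48 = 2310/24 - 18/48 = 95.875.
        z = (W - E[W]) / sqrt(Var[W]) = (26.5 - 27.5) / 9.7916 = -0.1021.
        Two-sided p = 2*Phi(z) = 0.918655.
Step 6: alpha = 0.05. fail to reject H0.

W+ = 28.5, W- = 26.5, W = min = 26.5, p = 0.918655, fail to reject H0.


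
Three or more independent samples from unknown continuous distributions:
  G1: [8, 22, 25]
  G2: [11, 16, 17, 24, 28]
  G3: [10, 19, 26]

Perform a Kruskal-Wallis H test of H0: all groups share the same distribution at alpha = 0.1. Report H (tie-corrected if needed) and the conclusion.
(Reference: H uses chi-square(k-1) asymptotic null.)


Step 1: Combine all N = 11 observations and assign midranks.
sorted (value, group, rank): (8,G1,1), (10,G3,2), (11,G2,3), (16,G2,4), (17,G2,5), (19,G3,6), (22,G1,7), (24,G2,8), (25,G1,9), (26,G3,10), (28,G2,11)
Step 2: Sum ranks within each group.
R_1 = 17 (n_1 = 3)
R_2 = 31 (n_2 = 5)
R_3 = 18 (n_3 = 3)
Step 3: H = 12/(N(N+1)) * sum(R_i^2/n_i) - 3(N+1)
     = 12/(11*12) * (17^2/3 + 31^2/5 + 18^2/3) - 3*12
     = 0.090909 * 396.533 - 36
     = 0.048485.
Step 4: No ties, so H is used without correction.
Step 5: Under H0, H ~ chi^2(2); p-value = 0.976049.
Step 6: alpha = 0.1. fail to reject H0.

H = 0.0485, df = 2, p = 0.976049, fail to reject H0.


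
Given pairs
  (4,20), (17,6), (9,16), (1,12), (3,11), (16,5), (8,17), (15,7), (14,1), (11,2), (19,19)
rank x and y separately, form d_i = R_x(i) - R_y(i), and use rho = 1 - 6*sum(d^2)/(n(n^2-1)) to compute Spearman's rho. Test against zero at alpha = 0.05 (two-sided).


Step 1: Rank x and y separately (midranks; no ties here).
rank(x): 4->3, 17->10, 9->5, 1->1, 3->2, 16->9, 8->4, 15->8, 14->7, 11->6, 19->11
rank(y): 20->11, 6->4, 16->8, 12->7, 11->6, 5->3, 17->9, 7->5, 1->1, 2->2, 19->10
Step 2: d_i = R_x(i) - R_y(i); compute d_i^2.
  (3-11)^2=64, (10-4)^2=36, (5-8)^2=9, (1-7)^2=36, (2-6)^2=16, (9-3)^2=36, (4-9)^2=25, (8-5)^2=9, (7-1)^2=36, (6-2)^2=16, (11-10)^2=1
sum(d^2) = 284.
Step 3: rho = 1 - 6*284 / (11*(11^2 - 1)) = 1 - 1704/1320 = -0.290909.
Step 4: Under H0, t = rho * sqrt((n-2)/(1-rho^2)) = -0.9122 ~ t(9).
Step 5: Two-sided p-value from the t-distribution with 9 df = 0.385457.
Step 6: alpha = 0.05. fail to reject H0.

rho = -0.2909, p = 0.385457, fail to reject H0 at alpha = 0.05.


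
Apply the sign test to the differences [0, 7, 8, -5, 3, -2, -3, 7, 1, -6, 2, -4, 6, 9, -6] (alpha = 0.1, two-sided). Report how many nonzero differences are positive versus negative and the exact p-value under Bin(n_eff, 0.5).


Step 1: Discard zero differences. Original n = 15; n_eff = number of nonzero differences = 14.
Nonzero differences (with sign): +7, +8, -5, +3, -2, -3, +7, +1, -6, +2, -4, +6, +9, -6
Step 2: Count signs: positive = 8, negative = 6.
Step 3: Under H0: P(positive) = 0.5, so the number of positives S ~ Bin(14, 0.5).
Step 4: Two-sided exact p-value = sum of Bin(14,0.5) probabilities at or below the observed probability = 0.790527.
Step 5: alpha = 0.1. fail to reject H0.

n_eff = 14, pos = 8, neg = 6, p = 0.790527, fail to reject H0.
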